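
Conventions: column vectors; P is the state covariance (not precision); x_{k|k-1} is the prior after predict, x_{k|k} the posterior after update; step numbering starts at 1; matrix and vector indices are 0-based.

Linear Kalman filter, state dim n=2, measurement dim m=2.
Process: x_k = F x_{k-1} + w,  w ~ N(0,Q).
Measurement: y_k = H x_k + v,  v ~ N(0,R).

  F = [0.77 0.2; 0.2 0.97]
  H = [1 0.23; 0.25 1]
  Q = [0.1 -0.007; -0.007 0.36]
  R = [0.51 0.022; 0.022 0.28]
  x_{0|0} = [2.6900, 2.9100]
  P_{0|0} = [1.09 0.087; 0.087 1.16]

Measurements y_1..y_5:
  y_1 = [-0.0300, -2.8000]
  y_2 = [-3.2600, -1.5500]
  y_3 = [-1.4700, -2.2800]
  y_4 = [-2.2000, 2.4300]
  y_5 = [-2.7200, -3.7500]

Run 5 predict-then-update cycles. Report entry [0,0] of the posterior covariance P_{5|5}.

P_post[0,0] = 0.1318

step 1: x^-=[2.6533, 3.3607]  P^-=[0.8195 0.4544; 0.4544 1.5288]  S=[1.6193 1.0590; 1.0590 2.0872]  K=[0.5448 0.0394; -0.0252 0.7997]  nu=[-3.4563, -6.8240]  x^+=[0.5013, -2.0092]  P^+=[0.2901 -0.0495; -0.0495 0.2357]
step 2: x^-=[-0.0159, -1.8487]  P^-=[0.2662 0.0445; 0.0445 0.5742]  S=[0.8270 0.2676; 0.2676 0.8931]  K=[0.3256 0.0267; 0.0015 0.6549]  nu=[-2.8189, 0.3026]  x^+=[-0.9256, -1.6547]  P^+=[0.1732 -0.0287; -0.0287 0.1906]
step 3: x^-=[-1.0436, -1.7902]  P^-=[0.2015 0.0341; 0.0341 0.5351]  S=[0.7555 0.2315; 0.2315 0.8448]  K=[0.2690 0.0263; 0.0118 0.6403]  nu=[-0.0146, -0.2289]  x^+=[-1.0536, -1.9369]  P^+=[0.1430 -0.0225; -0.0225 0.1852]
step 4: x^-=[-1.1986, -2.0895]  P^-=[0.1852 0.0333; 0.0333 0.5312]  S=[0.7386 0.2257; 0.2257 0.8394]  K=[0.2530 0.0268; 0.0153 0.6386]  nu=[-0.5208, 4.8192]  x^+=[-1.2013, 0.9801]  P^+=[0.1343 -0.0205; -0.0205 0.1843]
step 5: x^-=[-0.7290, 0.7105]  P^-=[0.1807 0.0333; 0.0333 0.5308]  S=[0.7341 0.2245; 0.2245 0.8387]  K=[0.2483 0.0271; 0.0165 0.6384]  nu=[-2.1544, -4.2782]  x^+=[-1.3798, -2.0561]  P^+=[0.1318 -0.0199; -0.0199 0.1841]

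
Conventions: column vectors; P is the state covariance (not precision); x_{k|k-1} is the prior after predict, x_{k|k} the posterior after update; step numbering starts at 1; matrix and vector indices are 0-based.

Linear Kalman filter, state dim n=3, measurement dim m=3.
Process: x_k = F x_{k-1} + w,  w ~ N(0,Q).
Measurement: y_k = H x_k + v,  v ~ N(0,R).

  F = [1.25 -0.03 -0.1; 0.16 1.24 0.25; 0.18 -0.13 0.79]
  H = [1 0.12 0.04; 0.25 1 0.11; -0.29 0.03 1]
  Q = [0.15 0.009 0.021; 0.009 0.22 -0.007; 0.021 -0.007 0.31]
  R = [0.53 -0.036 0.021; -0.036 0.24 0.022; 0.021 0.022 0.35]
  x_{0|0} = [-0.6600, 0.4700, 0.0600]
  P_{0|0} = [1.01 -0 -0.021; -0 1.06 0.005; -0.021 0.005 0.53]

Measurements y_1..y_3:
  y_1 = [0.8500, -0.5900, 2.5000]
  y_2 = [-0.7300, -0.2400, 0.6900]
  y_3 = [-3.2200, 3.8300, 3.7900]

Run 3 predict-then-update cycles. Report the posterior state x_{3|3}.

x_post = [-1.8627, 2.5300, 1.9619]

step 1: x^-=[-0.8451, 0.4922, -0.1325]  P^-=[1.7397 0.1514 0.1901; 0.1514 1.9103 -0.0430; 0.1901 -0.0430 0.6844]  S=[2.3494 0.8077 -0.2673; 0.8077 2.3440 -0.0160; -0.2673 -0.0160 1.0670]  K=[0.7381 0.0040 -0.1055; -0.1468 0.8793 -0.0514; 0.1689 -0.0199 0.6306]  nu=[1.6413, -0.8563, 2.3727]  x^+=[0.1126, -0.6237, 1.6580]  P^+=[0.4015 -0.1392 0.0993; -0.1392 0.2555 -0.0498; 0.0993 -0.0498 0.2541]
step 2: x^-=[-0.0063, -0.3408, 1.4112]  P^-=[0.7655 -0.1057 0.2125; -0.1057 0.5608 -0.0447; 0.2125 -0.0447 0.5309]  S=[1.2956 0.1393 0.0273; 0.1393 0.8041 0.0731; 0.0273 0.0731 0.8217]  K=[0.5843 0.0379 -0.0383; -0.1031 0.6812 -0.0538; 0.1640 0.0035 0.5637]  nu=[-0.7392, -0.0528, -0.7128]  x^+=[-0.4130, -0.2623, 0.8880]  P^+=[0.3160 -0.1022 0.0944; -0.1022 0.1961 -0.0415; 0.0944 -0.0415 0.2294]
step 3: x^-=[-0.5972, -0.1693, 0.6613]  P^-=[0.6301 -0.0653 0.1839; -0.0653 0.4853 -0.0280; 0.1839 -0.0280 0.5069]  S=[1.1666 0.1353 0.0390; 0.1353 0.7421 0.0771; 0.0390 0.0771 0.8031]  K=[0.5341 0.0575 -0.0324; -0.0804 0.6478 -0.0515; 0.1520 0.0140 0.5550]  nu=[-2.6290, 4.0759, 2.9606]  x^+=[-1.8627, 2.5300, 1.9619]  P^+=[0.2873 -0.0875 0.0871; -0.0875 0.1831 -0.0363; 0.0871 -0.0363 0.2241]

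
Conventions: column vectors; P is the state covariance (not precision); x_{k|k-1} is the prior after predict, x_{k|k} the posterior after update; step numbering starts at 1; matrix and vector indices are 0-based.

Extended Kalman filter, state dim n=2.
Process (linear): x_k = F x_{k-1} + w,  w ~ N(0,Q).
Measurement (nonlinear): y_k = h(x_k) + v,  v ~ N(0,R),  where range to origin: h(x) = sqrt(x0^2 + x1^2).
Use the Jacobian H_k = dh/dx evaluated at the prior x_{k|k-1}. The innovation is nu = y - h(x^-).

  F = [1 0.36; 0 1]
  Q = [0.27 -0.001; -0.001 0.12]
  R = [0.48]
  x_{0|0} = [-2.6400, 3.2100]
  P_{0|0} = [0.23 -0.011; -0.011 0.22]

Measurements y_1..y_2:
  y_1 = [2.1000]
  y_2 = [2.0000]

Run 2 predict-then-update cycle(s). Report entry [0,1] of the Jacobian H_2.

step 1: x^-=[-1.4844, 3.2100]  P^-=[0.5206 0.0672; 0.0672 0.3400]  H_jac=[-0.4197 0.9077]  S=[0.8006]  K=[-0.1967; 0.3502]  nu=[-1.4366]  x^+=[-1.2018, 2.7069]  P^+=[0.4896 0.1224; 0.1224 0.2418]
step 2: x^-=[-0.2273, 2.7069]  P^-=[0.8790 0.2084; 0.2084 0.3618]  H_jac=[-0.0837 0.9965]  S=[0.8107]  K=[0.1655; 0.4232]  nu=[-0.7164]  x^+=[-0.3458, 2.4037]  P^+=[0.8569 0.1516; 0.1516 0.2166]

H_jac[0,1] = 0.9965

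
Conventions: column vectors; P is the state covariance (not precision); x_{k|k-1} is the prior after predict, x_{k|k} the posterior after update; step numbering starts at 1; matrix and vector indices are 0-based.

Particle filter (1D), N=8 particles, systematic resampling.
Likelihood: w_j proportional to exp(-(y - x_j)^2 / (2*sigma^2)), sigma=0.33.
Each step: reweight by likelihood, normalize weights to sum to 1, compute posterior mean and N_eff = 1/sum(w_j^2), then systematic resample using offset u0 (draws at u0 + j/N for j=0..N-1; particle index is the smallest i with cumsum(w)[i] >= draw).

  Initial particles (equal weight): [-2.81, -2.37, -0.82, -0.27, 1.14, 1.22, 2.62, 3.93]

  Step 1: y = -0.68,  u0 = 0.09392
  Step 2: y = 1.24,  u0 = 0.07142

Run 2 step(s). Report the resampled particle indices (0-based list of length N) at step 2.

step 1: w=[0.0000, 0.0000, 0.6641, 0.3359, 0.0000, 0.0000, 0.0000, 0.0000]  mean=-0.6353  Neff=1.8054  idx=[2, 2, 2, 2, 2, 3, 3, 3]
step 2: w=[0.0000, 0.0000, 0.0000, 0.0000, 0.0000, 0.3333, 0.3333, 0.3333]  mean=-0.2701  Neff=3.0012  idx=[5, 5, 5, 6, 6, 7, 7, 7]

resampled_idx = [5, 5, 5, 6, 6, 7, 7, 7]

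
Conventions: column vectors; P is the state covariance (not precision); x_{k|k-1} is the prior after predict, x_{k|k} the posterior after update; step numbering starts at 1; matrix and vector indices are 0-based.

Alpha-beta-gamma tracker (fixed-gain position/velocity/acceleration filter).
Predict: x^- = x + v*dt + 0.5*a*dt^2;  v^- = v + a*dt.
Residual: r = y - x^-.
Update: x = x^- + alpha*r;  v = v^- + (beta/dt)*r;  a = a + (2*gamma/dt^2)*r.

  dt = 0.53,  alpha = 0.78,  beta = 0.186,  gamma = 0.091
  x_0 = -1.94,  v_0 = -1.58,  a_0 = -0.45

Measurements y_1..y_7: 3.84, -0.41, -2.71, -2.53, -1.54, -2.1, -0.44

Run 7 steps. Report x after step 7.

step 1: x_pred=-2.8406  r=6.6806  x^+=2.3703  v^+=0.5260  a^+=3.8785
step 2: x_pred=3.1938  r=-3.6038  x^+=0.3828  v^+=1.3169  a^+=1.5435
step 3: x_pred=1.2976  r=-4.0076  x^+=-1.8283  v^+=0.7285  a^+=-1.0531
step 4: x_pred=-1.5901  r=-0.9399  x^+=-2.3232  v^+=-0.1594  a^+=-1.6620
step 5: x_pred=-2.6412  r=1.1012  x^+=-1.7823  v^+=-0.6539  a^+=-0.9486
step 6: x_pred=-2.2620  r=0.1620  x^+=-2.1356  v^+=-1.0997  a^+=-0.8436
step 7: x_pred=-2.8370  r=2.3970  x^+=-0.9673  v^+=-0.7056  a^+=0.7095

x_post = -0.9673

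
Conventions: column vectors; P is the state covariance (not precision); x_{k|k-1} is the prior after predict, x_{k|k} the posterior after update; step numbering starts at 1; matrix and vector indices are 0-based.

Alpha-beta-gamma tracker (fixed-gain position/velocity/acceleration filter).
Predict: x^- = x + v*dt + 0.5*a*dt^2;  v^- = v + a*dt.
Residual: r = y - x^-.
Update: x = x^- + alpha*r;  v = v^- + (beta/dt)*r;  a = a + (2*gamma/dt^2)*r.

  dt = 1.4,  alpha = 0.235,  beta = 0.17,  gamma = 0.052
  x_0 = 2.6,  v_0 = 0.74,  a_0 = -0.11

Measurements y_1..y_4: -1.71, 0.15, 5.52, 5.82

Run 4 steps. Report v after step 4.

v_post = -0.3139

step 1: x_pred=3.5282  r=-5.2382  x^+=2.2972  v^+=-0.0501  a^+=-0.3879
step 2: x_pred=1.8469  r=-1.6969  x^+=1.4482  v^+=-0.7992  a^+=-0.4780
step 3: x_pred=-0.1392  r=5.6592  x^+=1.1907  v^+=-0.7812  a^+=-0.1777
step 4: x_pred=-0.0772  r=5.8972  x^+=1.3087  v^+=-0.3139  a^+=0.1352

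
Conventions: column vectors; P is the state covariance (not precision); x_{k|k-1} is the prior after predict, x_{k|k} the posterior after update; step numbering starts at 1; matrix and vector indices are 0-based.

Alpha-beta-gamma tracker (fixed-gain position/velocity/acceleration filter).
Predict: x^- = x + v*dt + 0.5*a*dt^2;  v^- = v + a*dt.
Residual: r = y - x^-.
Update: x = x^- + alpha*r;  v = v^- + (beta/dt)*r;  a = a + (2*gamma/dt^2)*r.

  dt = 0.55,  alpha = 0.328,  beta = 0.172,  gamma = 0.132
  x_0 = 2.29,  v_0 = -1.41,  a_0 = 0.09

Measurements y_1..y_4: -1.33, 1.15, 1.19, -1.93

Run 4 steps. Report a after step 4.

a_post = 2.1379

step 1: x_pred=1.5281  r=-2.8581  x^+=0.5907  v^+=-2.2543  a^+=-2.4044
step 2: x_pred=-1.0129  r=2.1629  x^+=-0.3035  v^+=-2.9003  a^+=-0.5168
step 3: x_pred=-1.9768  r=3.1668  x^+=-0.9381  v^+=-2.1942  a^+=2.2470
step 4: x_pred=-1.8050  r=-0.1250  x^+=-1.8460  v^+=-0.9974  a^+=2.1379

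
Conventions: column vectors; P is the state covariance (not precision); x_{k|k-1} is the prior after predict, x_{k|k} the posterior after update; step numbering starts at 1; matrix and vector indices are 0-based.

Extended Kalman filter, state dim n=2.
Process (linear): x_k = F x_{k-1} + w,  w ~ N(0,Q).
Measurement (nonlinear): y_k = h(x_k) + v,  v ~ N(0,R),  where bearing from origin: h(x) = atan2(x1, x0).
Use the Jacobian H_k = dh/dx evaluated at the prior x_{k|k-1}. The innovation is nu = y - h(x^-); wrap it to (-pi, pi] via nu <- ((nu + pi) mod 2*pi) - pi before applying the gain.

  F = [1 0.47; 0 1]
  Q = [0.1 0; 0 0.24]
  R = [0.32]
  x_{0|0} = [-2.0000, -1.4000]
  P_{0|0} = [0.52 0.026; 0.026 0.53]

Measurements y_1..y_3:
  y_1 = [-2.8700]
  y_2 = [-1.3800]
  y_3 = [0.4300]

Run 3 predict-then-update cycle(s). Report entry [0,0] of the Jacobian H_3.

step 1: x^-=[-2.6580, -1.4000]  P^-=[0.7615 0.2751; 0.2751 0.7700]  H_jac=[0.1551 -0.2945]  S=[0.3800]  K=[0.0977; -0.4845]  nu=[-0.2132]  x^+=[-2.6788, -1.2967]  P^+=[0.7579 0.2931; 0.2931 0.6808]
step 2: x^-=[-3.2883, -1.2967]  P^-=[1.2838 0.6131; 0.6131 0.9208]  H_jac=[0.1038 -0.2632]  S=[0.3641]  K=[-0.0772; -0.4908]  nu=[1.3860]  x^+=[-3.3953, -1.9770]  P^+=[1.2816 0.5993; 0.5993 0.8331]
step 3: x^-=[-4.3244, -1.9770]  P^-=[2.1289 0.9908; 0.9908 1.0731]  H_jac=[0.0874 -0.1913]  S=[0.3424]  K=[-0.0098; -0.3464]  nu=[-3.1404]  x^+=[-4.2937, -0.8891]  P^+=[2.1289 0.9896; 0.9896 1.0320]

H_jac[0,0] = 0.0874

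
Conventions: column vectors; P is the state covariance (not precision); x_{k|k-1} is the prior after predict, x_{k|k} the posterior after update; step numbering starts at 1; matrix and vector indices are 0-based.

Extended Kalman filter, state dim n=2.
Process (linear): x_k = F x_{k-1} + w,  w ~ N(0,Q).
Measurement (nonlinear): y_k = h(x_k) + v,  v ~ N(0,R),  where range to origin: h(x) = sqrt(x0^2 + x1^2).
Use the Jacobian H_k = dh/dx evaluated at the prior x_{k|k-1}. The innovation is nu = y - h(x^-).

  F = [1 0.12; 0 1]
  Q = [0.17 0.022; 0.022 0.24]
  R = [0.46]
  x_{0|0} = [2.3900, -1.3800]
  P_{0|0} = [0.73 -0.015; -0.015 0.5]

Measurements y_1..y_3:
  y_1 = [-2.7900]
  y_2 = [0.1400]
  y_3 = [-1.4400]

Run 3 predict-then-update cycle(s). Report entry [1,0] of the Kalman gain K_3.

step 1: x^-=[2.2244, -1.3800]  P^-=[0.9036 0.0670; 0.0670 0.7400]  H_jac=[0.8498 -0.5272]  S=[1.2581]  K=[0.5822; -0.2648]  nu=[-5.4077]  x^+=[-0.9242, 0.0521]  P^+=[0.4771 0.2610; 0.2610 0.6518]
step 2: x^-=[-0.9179, 0.0521]  P^-=[0.7191 0.3612; 0.3612 0.8918]  H_jac=[-0.9984 0.0567]  S=[1.1388]  K=[-0.6125; -0.2723]  nu=[-0.7794]  x^+=[-0.4406, 0.2643]  P^+=[0.2919 0.1713; 0.1713 0.8073]
step 3: x^-=[-0.4088, 0.2643]  P^-=[0.5147 0.2902; 0.2902 1.0473]  H_jac=[-0.8398 0.5429]  S=[0.8671]  K=[-0.3167; 0.3748]  nu=[-1.9268]  x^+=[0.2015, -0.4578]  P^+=[0.4277 0.3931; 0.3931 0.9255]

K[1,0] = 0.3748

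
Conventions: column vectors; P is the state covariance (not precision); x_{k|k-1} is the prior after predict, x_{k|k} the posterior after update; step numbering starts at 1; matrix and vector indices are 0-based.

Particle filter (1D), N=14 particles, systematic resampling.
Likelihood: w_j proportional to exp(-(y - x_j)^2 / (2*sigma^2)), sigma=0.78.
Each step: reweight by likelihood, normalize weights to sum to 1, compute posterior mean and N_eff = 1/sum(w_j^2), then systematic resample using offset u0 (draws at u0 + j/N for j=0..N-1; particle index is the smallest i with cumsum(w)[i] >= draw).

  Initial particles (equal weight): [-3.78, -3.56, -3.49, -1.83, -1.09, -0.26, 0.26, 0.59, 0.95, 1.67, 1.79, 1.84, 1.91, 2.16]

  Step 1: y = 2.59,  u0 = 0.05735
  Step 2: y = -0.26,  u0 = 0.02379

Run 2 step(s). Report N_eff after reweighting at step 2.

N_eff = 10.9395

step 1: w=[0.0000, 0.0000, 0.0000, 0.0000, 0.0000, 0.0004, 0.0034, 0.0109, 0.0320, 0.1457, 0.1727, 0.1840, 0.1998, 0.2510]  mean=1.8526  Neff=5.2904  idx=[9, 9, 10, 10, 10, 11, 11, 12, 12, 12, 13, 13, 13, 13]
step 2: w=[0.1390, 0.1390, 0.0939, 0.0939, 0.0939, 0.0791, 0.0791, 0.0619, 0.0619, 0.0619, 0.0241, 0.0241, 0.0241, 0.0241]  mean=1.8225  Neff=10.9395  idx=[0, 0, 1, 1, 2, 3, 3, 4, 5, 6, 7, 8, 9, 12]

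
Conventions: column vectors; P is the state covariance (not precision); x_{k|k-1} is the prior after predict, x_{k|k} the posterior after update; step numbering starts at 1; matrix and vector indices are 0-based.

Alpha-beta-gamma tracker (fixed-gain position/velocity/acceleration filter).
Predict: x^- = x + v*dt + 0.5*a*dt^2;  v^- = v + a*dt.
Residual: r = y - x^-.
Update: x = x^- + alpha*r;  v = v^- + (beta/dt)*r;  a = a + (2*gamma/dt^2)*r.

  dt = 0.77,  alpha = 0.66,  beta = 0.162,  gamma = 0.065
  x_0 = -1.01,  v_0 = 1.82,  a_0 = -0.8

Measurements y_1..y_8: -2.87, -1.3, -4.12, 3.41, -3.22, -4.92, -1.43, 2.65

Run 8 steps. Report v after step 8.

step 1: x_pred=0.1542  r=-3.0242  x^+=-1.8418  v^+=0.5677  a^+=-1.4631
step 2: x_pred=-1.8383  r=0.5383  x^+=-1.4830  v^+=-0.4456  a^+=-1.3451
step 3: x_pred=-2.2249  r=-1.8951  x^+=-3.4757  v^+=-1.8800  a^+=-1.7606
step 4: x_pred=-5.4452  r=8.8552  x^+=0.3992  v^+=-1.3726  a^+=0.1810
step 5: x_pred=-0.6040  r=-2.6160  x^+=-2.3306  v^+=-1.7836  a^+=-0.3926
step 6: x_pred=-3.8203  r=-1.0997  x^+=-4.5461  v^+=-2.3172  a^+=-0.6337
step 7: x_pred=-6.5182  r=5.0882  x^+=-3.1600  v^+=-1.7347  a^+=0.4820
step 8: x_pred=-4.3528  r=7.0028  x^+=0.2690  v^+=0.1098  a^+=2.0174

v_post = 0.1098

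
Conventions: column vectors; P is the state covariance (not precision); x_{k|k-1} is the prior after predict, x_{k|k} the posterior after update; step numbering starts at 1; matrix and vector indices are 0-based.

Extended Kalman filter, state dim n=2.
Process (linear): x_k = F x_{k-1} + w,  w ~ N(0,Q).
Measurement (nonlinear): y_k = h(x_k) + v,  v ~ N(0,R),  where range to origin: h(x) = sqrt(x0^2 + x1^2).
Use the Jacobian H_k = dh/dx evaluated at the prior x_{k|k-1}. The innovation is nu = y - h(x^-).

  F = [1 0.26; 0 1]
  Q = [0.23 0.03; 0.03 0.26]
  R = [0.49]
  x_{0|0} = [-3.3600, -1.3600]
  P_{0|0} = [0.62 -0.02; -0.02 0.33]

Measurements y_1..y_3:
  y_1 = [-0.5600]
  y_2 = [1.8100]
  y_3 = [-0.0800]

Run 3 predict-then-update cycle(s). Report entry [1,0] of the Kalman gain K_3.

step 1: x^-=[-3.7136, -1.3600]  P^-=[0.8619 0.0958; 0.0958 0.5900]  H_jac=[-0.9390 -0.3439]  S=[1.3816]  K=[-0.6096; -0.2120]  nu=[-4.5148]  x^+=[-0.9612, -0.4030]  P^+=[0.3484 -0.0827; -0.0827 0.5279]
step 2: x^-=[-1.0660, -0.4030]  P^-=[0.5711 0.0845; 0.0845 0.7879]  H_jac=[-0.9354 -0.3536]  S=[1.1441]  K=[-0.4930; -0.3127]  nu=[0.6703]  x^+=[-1.3965, -0.6126]  P^+=[0.2930 -0.0918; -0.0918 0.6761]
step 3: x^-=[-1.5558, -0.6126]  P^-=[0.5209 0.1140; 0.1140 0.9361]  H_jac=[-0.9305 -0.3664]  S=[1.1444]  K=[-0.4601; -0.3924]  nu=[-1.7521]  x^+=[-0.7498, 0.0748]  P^+=[0.2787 -0.0926; -0.0926 0.7599]

K[1,0] = -0.3924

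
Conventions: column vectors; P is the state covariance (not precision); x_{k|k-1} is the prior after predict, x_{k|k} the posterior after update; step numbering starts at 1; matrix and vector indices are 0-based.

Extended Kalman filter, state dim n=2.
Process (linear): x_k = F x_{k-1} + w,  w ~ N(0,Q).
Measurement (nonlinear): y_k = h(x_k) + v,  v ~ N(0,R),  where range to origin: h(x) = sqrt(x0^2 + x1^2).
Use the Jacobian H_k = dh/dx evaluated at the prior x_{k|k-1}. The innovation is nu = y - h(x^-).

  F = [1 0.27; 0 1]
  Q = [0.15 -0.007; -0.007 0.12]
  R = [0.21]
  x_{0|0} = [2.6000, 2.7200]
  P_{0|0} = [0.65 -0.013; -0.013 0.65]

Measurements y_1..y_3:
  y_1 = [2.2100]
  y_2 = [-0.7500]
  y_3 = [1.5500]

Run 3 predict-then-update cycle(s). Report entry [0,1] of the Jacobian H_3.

step 1: x^-=[3.3344, 2.7200]  P^-=[0.8404 0.1555; 0.1555 0.7700]  H_jac=[0.7749 0.6321]  S=[1.1746]  K=[0.6381; 0.5170]  nu=[-2.0931]  x^+=[1.9988, 1.6379]  P^+=[0.3621 -0.2320; -0.2320 0.4561]
step 2: x^-=[2.4411, 1.6379]  P^-=[0.4201 -0.1158; -0.1158 0.5761]  H_jac=[0.8304 0.5572]  S=[0.5714]  K=[0.4976; 0.3935]  nu=[-3.6897]  x^+=[0.6049, 0.1862]  P^+=[0.2786 -0.2277; -0.2277 0.4876]
step 3: x^-=[0.6552, 0.1862]  P^-=[0.3412 -0.1030; -0.1030 0.6076]  H_jac=[0.9619 0.2733]  S=[0.5170]  K=[0.5805; 0.1295]  nu=[0.8689]  x^+=[1.1596, 0.2987]  P^+=[0.1670 -0.1419; -0.1419 0.5990]

H_jac[0,1] = 0.2733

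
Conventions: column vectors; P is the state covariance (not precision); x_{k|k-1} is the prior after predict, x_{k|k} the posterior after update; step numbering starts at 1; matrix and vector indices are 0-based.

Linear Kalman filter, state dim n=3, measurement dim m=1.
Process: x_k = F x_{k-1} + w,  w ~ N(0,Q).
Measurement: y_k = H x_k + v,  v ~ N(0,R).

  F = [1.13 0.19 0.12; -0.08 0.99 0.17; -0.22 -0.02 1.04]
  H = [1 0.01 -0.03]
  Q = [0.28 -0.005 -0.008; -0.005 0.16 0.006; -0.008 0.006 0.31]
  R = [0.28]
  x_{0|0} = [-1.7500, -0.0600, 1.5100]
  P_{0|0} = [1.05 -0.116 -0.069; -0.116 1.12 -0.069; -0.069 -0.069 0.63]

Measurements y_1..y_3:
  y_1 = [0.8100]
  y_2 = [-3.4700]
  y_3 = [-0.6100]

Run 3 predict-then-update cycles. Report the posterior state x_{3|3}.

x_post = [-1.0941, 0.6360, 2.2680]

step 1: x^-=[-1.8077, 0.3373, 1.9566]  P^-=[1.5986 -0.0274 -0.2799; -0.0274 1.2797 0.0763; -0.2799 0.0763 1.0761]  S=[1.8959]  K=[0.8475; -0.0089; -0.1643]  nu=[2.6730]  x^+=[0.4576, 0.3135, 1.5175]  P^+=[0.2369 -0.0131 -0.0160; -0.0131 1.2795 0.0735; -0.0160 0.0735 1.0249]
step 2: x^-=[0.7588, 0.5317, 1.4712]  P^-=[0.6369 0.2289 0.0530; 0.2289 1.4724 0.2462; 0.0530 0.2462 1.4347]  S=[0.9196]  K=[0.6934; 0.2569; 0.0135]  nu=[-4.1899]  x^+=[-2.1463, -0.5447, 1.4148]  P^+=[0.1948 0.0651 0.0444; 0.0651 1.4117 0.2430; 0.0444 0.2430 1.4345]
step 3: x^-=[-2.3591, -0.1271, 1.9544]  P^-=[0.6515 0.3889 0.2115; 0.3889 1.6566 0.4651; 0.2115 0.4651 1.8417]  S=[0.9281]  K=[0.6993; 0.4218; 0.1733]  nu=[1.8090]  x^+=[-1.0941, 0.6360, 2.2680]  P^+=[0.1976 0.1151 0.0990; 0.1151 1.4915 0.3972; 0.0990 0.3972 1.8138]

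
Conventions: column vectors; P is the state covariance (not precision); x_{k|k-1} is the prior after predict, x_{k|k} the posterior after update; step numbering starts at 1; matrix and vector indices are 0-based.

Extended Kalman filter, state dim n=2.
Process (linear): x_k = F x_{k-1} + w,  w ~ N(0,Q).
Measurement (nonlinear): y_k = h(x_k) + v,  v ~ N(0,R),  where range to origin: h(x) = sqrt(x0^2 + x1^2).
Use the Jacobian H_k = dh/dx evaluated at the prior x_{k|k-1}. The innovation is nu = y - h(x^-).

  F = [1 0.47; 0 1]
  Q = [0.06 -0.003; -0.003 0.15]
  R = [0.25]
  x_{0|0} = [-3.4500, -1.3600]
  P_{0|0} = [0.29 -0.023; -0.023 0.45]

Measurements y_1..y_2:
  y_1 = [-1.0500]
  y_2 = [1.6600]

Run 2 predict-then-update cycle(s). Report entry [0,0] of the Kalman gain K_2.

K[0,0] = 0.0557

step 1: x^-=[-4.0892, -1.3600]  P^-=[0.4278 0.1855; 0.1855 0.6000]  H_jac=[-0.9489 -0.3156]  S=[0.8060]  K=[-0.5762; -0.4533]  nu=[-5.3594]  x^+=[-1.0009, 1.0694]  P^+=[0.1601 -0.0250; -0.0250 0.4344]
step 2: x^-=[-0.4983, 1.0694]  P^-=[0.2926 0.1761; 0.1761 0.5844]  H_jac=[-0.4224 0.9064]  S=[0.6475]  K=[0.0557; 0.7032]  nu=[0.4802]  x^+=[-0.4715, 1.4071]  P^+=[0.2906 0.1508; 0.1508 0.2642]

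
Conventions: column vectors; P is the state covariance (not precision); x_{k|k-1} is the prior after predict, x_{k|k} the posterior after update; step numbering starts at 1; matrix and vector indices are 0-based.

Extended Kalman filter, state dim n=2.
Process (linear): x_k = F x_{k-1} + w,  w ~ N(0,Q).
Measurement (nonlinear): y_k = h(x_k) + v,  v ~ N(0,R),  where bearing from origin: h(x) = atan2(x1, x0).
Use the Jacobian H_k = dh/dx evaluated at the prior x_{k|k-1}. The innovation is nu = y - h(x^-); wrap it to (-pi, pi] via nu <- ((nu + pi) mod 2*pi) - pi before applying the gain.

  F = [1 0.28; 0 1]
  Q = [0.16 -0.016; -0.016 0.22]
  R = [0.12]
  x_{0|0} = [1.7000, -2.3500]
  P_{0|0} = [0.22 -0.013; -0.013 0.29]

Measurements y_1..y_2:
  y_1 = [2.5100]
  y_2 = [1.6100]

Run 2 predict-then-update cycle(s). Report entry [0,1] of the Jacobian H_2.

step 1: x^-=[1.0420, -2.3500]  P^-=[0.3955 0.0522; 0.0522 0.5100]  H_jac=[0.3556 0.1577]  S=[0.1885]  K=[0.7895; 0.5250]  nu=[-2.6197]  x^+=[-1.0264, -3.7253]  P^+=[0.2779 -0.0259; -0.0259 0.4580]
step 2: x^-=[-2.0694, -3.7253]  P^-=[0.4593 0.0863; 0.0863 0.6780]  H_jac=[0.2051 -0.1140]  S=[0.1441]  K=[0.5856; -0.4133]  nu=[-2.5953]  x^+=[-3.5893, -2.6525]  P^+=[0.4099 0.1212; 0.1212 0.6534]

H_jac[0,1] = -0.1140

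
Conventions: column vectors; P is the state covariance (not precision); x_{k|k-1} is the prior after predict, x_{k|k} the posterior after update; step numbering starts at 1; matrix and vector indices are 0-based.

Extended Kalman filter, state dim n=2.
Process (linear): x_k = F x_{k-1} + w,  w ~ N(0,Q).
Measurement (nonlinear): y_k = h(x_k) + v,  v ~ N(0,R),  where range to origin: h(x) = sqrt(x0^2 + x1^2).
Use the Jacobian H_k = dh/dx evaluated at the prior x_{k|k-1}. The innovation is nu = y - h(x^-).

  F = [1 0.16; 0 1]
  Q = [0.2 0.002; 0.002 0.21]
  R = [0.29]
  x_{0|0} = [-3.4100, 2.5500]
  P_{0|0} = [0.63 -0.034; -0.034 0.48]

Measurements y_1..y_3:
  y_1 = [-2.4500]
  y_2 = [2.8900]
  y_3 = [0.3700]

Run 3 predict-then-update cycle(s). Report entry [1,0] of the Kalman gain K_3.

K[1,0] = 0.4811

step 1: x^-=[-3.0020, 2.5500]  P^-=[0.8314 0.0448; 0.0448 0.6900]  H_jac=[-0.7622 0.6474]  S=[1.0179]  K=[-0.5940; 0.4053]  nu=[-6.3888]  x^+=[0.7930, -0.0394]  P^+=[0.4722 0.2899; 0.2899 0.5228]
step 2: x^-=[0.7867, -0.0394]  P^-=[0.7784 0.3755; 0.3755 0.7328]  H_jac=[0.9988 -0.0500]  S=[1.0308]  K=[0.7360; 0.3283]  nu=[2.1023]  x^+=[2.3340, 0.6509]  P^+=[0.2200 0.1264; 0.1264 0.6217]
step 3: x^-=[2.4381, 0.6509]  P^-=[0.4764 0.2279; 0.2279 0.8317]  H_jac=[0.9662 0.2579]  S=[0.9036]  K=[0.5744; 0.4811]  nu=[-2.1535]  x^+=[1.2011, -0.3851]  P^+=[0.1782 -0.0218; -0.0218 0.6226]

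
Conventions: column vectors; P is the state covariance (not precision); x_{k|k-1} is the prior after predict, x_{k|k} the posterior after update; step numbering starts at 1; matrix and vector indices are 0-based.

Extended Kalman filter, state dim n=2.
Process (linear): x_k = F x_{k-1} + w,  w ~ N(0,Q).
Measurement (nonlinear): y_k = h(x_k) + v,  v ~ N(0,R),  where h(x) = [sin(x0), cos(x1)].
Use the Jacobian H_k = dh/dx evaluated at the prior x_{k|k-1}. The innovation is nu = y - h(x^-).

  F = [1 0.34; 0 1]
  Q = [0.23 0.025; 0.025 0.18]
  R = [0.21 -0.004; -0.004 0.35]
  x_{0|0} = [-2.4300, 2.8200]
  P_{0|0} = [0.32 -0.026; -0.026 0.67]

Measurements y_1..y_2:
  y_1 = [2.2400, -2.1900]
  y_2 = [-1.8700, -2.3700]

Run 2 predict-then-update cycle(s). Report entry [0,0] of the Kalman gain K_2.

step 1: x^-=[-1.4712, 2.8200]  P^-=[0.6098 0.2268; 0.2268 0.8500]  H_jac=[0.0994 0.0000; 0.0000 -0.3161]  S=[0.2160 -0.0111; -0.0111 0.4349]  K=[0.2725 -0.1579; 0.0727 -0.6159]  nu=[3.2350, -1.2413]  x^+=[-0.3936, 3.8195]  P^+=[0.5819 0.1782; 0.1782 0.6829]
step 2: x^-=[0.9050, 3.8195]  P^-=[1.0121 0.4354; 0.4354 0.8629]  H_jac=[0.6177 0.0000; 0.0000 0.6272]  S=[0.5961 0.1647; 0.1647 0.6894]  K=[1.0056 0.1559; 0.2509 0.7251]  nu=[-2.6564, -1.5911]  x^+=[-2.0143, 1.9995]  P^+=[0.3409 0.0806; 0.0806 0.4030]

K[0,0] = 1.0056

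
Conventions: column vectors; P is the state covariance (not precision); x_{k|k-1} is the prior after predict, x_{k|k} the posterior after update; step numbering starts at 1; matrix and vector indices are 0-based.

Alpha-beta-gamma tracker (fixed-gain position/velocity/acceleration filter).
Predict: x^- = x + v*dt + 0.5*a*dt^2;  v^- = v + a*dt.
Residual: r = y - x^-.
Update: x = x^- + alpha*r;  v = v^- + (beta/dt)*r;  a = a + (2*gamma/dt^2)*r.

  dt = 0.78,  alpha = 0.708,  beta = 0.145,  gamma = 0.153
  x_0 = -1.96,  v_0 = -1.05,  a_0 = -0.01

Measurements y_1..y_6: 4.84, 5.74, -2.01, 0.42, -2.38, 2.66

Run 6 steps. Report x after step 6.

step 1: x_pred=-2.7820  r=7.6220  x^+=2.6144  v^+=0.3591  a^+=3.8236
step 2: x_pred=4.0576  r=1.6824  x^+=5.2487  v^+=3.6543  a^+=4.6697
step 3: x_pred=9.5196  r=-11.5296  x^+=1.3566  v^+=5.1533  a^+=-1.1292
step 4: x_pred=5.0328  r=-4.6128  x^+=1.7669  v^+=3.4151  a^+=-3.4492
step 5: x_pred=3.3814  r=-5.7614  x^+=-0.6977  v^+=-0.3463  a^+=-6.3470
step 6: x_pred=-2.8985  r=5.5585  x^+=1.0369  v^+=-4.2636  a^+=-3.5512

x_post = 1.0369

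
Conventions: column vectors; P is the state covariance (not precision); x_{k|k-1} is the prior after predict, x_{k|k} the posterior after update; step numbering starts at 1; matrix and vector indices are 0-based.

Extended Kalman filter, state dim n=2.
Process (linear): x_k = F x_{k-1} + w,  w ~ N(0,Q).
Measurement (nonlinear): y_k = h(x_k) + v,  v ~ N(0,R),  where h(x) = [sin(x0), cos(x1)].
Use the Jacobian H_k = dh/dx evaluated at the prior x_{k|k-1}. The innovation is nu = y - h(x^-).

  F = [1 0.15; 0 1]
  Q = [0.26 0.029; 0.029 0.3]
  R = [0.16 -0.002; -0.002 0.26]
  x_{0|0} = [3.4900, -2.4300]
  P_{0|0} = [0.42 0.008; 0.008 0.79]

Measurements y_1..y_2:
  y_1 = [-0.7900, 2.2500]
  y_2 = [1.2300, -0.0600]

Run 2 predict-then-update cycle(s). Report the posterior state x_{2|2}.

x_post = [2.4646, 1.0412]

step 1: x^-=[3.1255, -2.4300]  P^-=[0.7002 0.1555; 0.1555 1.0900]  H_jac=[-0.9999 0.0000; 0.0000 0.6530]  S=[0.8600 -0.1035; -0.1035 0.7248]  K=[-0.8111 0.0242; -0.0637 0.9729]  nu=[-0.8061, 3.0073]  x^+=[3.8522, 0.5472]  P^+=[0.1298 0.0121; 0.0121 0.3876]
step 2: x^-=[3.9343, 0.5472]  P^-=[0.4022 0.0993; 0.0993 0.6876]  H_jac=[-0.7019 0.0000; 0.0000 -0.5203]  S=[0.3582 0.0343; 0.0343 0.4461]  K=[-0.7829 -0.0557; -0.1187 -0.7928]  nu=[1.9423, -0.9140]  x^+=[2.4646, 1.0412]  P^+=[0.1783 0.0248; 0.0248 0.3957]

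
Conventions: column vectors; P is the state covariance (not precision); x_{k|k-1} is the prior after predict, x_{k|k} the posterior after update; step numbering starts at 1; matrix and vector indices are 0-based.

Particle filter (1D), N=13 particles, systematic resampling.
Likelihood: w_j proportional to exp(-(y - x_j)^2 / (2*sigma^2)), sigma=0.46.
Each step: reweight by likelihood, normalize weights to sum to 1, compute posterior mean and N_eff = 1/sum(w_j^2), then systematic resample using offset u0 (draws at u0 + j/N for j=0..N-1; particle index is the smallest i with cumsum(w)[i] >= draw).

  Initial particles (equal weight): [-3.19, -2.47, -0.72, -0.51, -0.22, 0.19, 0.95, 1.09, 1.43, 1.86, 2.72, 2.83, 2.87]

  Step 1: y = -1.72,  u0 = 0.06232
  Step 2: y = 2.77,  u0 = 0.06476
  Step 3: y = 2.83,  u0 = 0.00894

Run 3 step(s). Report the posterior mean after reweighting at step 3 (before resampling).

post_mean = -0.5106

step 1: w=[0.0151, 0.6594, 0.2345, 0.0783, 0.0122, 0.0004, 0.0000, 0.0000, 0.0000, 0.0000, 0.0000, 0.0000, 0.0000]  mean=-1.8882  Neff=2.0149  idx=[1, 1, 1, 1, 1, 1, 1, 1, 2, 2, 2, 2, 3]
step 2: w=[0.0000, 0.0000, 0.0000, 0.0000, 0.0000, 0.0000, 0.0000, 0.0000, 0.0305, 0.0305, 0.0305, 0.0305, 0.8779]  mean=-0.5356  Neff=1.2911  idx=[10, 12, 12, 12, 12, 12, 12, 12, 12, 12, 12, 12, 12]
step 3: w=[0.0027, 0.0831, 0.0831, 0.0831, 0.0831, 0.0831, 0.0831, 0.0831, 0.0831, 0.0831, 0.0831, 0.0831, 0.0831]  mean=-0.5106  Neff=12.0645  idx=[1, 2, 2, 3, 4, 5, 6, 7, 8, 9, 10, 11, 12]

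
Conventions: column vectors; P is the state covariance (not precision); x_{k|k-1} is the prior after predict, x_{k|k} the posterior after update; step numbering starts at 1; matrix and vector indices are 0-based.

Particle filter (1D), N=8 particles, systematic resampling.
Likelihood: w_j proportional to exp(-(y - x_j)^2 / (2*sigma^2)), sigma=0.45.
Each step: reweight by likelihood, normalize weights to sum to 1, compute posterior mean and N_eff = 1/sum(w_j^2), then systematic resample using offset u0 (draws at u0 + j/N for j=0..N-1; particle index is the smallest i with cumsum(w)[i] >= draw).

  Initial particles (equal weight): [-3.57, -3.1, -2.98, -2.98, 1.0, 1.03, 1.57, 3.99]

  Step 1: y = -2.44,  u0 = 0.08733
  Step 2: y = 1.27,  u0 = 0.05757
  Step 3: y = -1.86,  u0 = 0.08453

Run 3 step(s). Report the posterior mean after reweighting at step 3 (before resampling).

post_mean = -2.9800

step 1: w=[0.0315, 0.2513, 0.3586, 0.3586, 0.0000, 0.0000, 0.0000, 0.0000]  mean=-3.0287  Neff=3.1119  idx=[1, 1, 2, 2, 2, 3, 3, 3]
step 2: w=[0.0126, 0.0126, 0.1625, 0.1625, 0.1625, 0.1625, 0.1625, 0.1625]  mean=-2.9830  Neff=6.3024  idx=[2, 2, 3, 4, 5, 6, 6, 7]
step 3: w=[0.1250, 0.1250, 0.1250, 0.1250, 0.1250, 0.1250, 0.1250, 0.1250]  mean=-2.9800  Neff=8.0000  idx=[0, 1, 2, 3, 4, 5, 6, 7]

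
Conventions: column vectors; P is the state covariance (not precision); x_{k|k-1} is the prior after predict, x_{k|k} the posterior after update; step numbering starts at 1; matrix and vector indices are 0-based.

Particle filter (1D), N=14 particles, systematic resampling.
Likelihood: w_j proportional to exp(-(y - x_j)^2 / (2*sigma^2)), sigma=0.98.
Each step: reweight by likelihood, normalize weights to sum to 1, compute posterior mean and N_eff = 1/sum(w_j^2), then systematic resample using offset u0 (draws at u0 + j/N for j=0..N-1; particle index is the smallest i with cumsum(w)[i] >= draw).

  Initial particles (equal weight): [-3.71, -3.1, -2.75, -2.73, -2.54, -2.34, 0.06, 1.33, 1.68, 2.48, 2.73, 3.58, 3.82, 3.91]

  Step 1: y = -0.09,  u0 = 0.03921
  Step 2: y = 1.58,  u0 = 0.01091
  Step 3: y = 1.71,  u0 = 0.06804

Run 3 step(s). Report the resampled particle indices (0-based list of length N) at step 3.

step 1: w=[0.0006, 0.0051, 0.0143, 0.0151, 0.0250, 0.0407, 0.5613, 0.1988, 0.1111, 0.0182, 0.0090, 0.0005, 0.0002, 0.0001]  mean=0.3007  Neff=2.7025  idx=[4, 6, 6, 6, 6, 6, 6, 6, 6, 7, 7, 7, 8, 8]
step 2: w=[0.0000, 0.0412, 0.0412, 0.0412, 0.0412, 0.0412, 0.0412, 0.0412, 0.0412, 0.1327, 0.1327, 0.1327, 0.1363, 0.1363]  mean=1.0071  Neff=9.6588  idx=[1, 2, 4, 6, 8, 9, 9, 10, 10, 11, 11, 12, 13, 13]
step 3: w=[0.0248, 0.0248, 0.0248, 0.0248, 0.0248, 0.0949, 0.0949, 0.0949, 0.0949, 0.0949, 0.0949, 0.1022, 0.1022, 0.1022]  mean=1.2799  Neff=11.3053  idx=[2, 5, 5, 6, 7, 8, 8, 9, 10, 11, 11, 12, 13, 13]

resampled_idx = [2, 5, 5, 6, 7, 8, 8, 9, 10, 11, 11, 12, 13, 13]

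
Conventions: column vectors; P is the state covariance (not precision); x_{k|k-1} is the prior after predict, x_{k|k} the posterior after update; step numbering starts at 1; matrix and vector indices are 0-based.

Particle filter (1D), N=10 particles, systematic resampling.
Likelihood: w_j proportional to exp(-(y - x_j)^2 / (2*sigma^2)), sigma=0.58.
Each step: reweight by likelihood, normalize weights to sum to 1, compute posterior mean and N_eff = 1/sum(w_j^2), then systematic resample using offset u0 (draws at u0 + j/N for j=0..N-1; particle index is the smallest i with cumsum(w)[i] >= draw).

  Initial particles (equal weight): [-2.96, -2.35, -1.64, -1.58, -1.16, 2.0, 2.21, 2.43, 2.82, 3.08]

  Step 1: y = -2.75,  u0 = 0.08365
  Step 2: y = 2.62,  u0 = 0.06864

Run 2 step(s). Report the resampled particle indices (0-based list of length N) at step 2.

resampled_idx = [8, 8, 8, 9, 9, 9, 9, 9, 9, 9]

step 1: w=[0.4593, 0.3866, 0.0786, 0.0641, 0.0114, 0.0000, 0.0000, 0.0000, 0.0000, 0.0000]  mean=-2.5114  Neff=2.6968  idx=[0, 0, 0, 0, 1, 1, 1, 1, 2, 3]
step 2: w=[0.0000, 0.0000, 0.0000, 0.0000, 0.0000, 0.0000, 0.0000, 0.0000, 0.3198, 0.6801]  mean=-1.5992  Neff=1.7705  idx=[8, 8, 8, 9, 9, 9, 9, 9, 9, 9]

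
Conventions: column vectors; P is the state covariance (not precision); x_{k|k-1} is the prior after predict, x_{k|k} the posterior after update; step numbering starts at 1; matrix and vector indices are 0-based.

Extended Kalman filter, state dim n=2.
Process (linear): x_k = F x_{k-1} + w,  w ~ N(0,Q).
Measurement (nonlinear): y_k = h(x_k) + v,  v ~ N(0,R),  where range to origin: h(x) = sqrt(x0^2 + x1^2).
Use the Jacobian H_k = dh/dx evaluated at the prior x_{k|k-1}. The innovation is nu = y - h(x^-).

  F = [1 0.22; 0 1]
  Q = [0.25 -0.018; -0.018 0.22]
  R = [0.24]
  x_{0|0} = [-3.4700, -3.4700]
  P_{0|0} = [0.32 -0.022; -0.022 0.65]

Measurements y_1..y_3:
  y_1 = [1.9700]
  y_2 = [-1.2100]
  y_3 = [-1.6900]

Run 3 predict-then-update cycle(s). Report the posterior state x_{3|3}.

x_post = [0.8391, 0.5218]

step 1: x^-=[-4.2334, -3.4700]  P^-=[0.5918 0.1030; 0.1030 0.8700]  H_jac=[-0.7734 -0.6339]  S=[1.0446]  K=[-0.5007; -0.6042]  nu=[-3.5038]  x^+=[-2.4792, -1.3529]  P^+=[0.3300 -0.2130; -0.2130 0.4886]
step 2: x^-=[-2.7768, -1.3529]  P^-=[0.5099 -0.1235; -0.1235 0.7086]  H_jac=[-0.8990 -0.4380]  S=[0.6907]  K=[-0.5853; -0.2886]  nu=[-4.2989]  x^+=[-0.2608, -0.1123]  P^+=[0.2733 -0.2402; -0.2402 0.6511]
step 3: x^-=[-0.2855, -0.1123]  P^-=[0.4491 -0.1149; -0.1149 0.8711]  H_jac=[-0.9306 -0.3661]  S=[0.6673]  K=[-0.5632; -0.3176]  nu=[-1.9968]  x^+=[0.8391, 0.5218]  P^+=[0.2374 -0.2343; -0.2343 0.8038]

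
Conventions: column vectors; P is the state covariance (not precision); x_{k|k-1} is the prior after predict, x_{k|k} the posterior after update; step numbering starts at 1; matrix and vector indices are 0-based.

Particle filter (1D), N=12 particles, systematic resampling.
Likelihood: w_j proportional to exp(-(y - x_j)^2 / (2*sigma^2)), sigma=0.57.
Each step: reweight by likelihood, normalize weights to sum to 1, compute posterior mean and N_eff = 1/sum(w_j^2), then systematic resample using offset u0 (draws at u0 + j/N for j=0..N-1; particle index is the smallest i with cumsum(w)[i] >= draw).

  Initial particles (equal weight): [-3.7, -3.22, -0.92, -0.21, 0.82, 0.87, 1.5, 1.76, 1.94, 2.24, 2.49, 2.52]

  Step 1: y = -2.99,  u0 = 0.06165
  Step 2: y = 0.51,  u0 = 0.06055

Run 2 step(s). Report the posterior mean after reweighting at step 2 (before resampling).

post_mean = -3.2207

step 1: w=[0.3327, 0.6663, 0.0010, 0.0000, 0.0000, 0.0000, 0.0000, 0.0000, 0.0000, 0.0000, 0.0000, 0.0000]  mean=-3.3774  Neff=1.8030  idx=[0, 0, 0, 0, 1, 1, 1, 1, 1, 1, 1, 1]
step 2: w=[0.0004, 0.0004, 0.0004, 0.0004, 0.1248, 0.1248, 0.1248, 0.1248, 0.1248, 0.1248, 0.1248, 0.1248]  mean=-3.2207  Neff=8.0227  idx=[4, 5, 5, 6, 7, 7, 8, 9, 9, 10, 11, 11]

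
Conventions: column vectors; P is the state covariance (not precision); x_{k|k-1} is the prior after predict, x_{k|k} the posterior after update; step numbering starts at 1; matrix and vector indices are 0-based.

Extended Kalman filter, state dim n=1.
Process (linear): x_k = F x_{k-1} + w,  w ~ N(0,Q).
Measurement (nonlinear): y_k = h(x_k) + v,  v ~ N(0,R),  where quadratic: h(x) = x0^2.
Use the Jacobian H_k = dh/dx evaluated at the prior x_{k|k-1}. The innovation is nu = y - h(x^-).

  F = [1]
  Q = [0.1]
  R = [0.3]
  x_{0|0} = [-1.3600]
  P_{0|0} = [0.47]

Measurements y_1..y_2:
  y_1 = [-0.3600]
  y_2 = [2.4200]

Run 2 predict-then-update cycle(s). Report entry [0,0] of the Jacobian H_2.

H_jac[0,0] = -1.2032

step 1: x^-=[-1.3600]  P^-=[0.5700]  H_jac=[-2.7200]  S=[4.5171]  K=[-0.3432]  nu=[-2.2096]  x^+=[-0.6016]  P^+=[0.0379]
step 2: x^-=[-0.6016]  P^-=[0.1379]  H_jac=[-1.2032]  S=[0.4996]  K=[-0.3320]  nu=[2.0581]  x^+=[-1.2849]  P^+=[0.0828]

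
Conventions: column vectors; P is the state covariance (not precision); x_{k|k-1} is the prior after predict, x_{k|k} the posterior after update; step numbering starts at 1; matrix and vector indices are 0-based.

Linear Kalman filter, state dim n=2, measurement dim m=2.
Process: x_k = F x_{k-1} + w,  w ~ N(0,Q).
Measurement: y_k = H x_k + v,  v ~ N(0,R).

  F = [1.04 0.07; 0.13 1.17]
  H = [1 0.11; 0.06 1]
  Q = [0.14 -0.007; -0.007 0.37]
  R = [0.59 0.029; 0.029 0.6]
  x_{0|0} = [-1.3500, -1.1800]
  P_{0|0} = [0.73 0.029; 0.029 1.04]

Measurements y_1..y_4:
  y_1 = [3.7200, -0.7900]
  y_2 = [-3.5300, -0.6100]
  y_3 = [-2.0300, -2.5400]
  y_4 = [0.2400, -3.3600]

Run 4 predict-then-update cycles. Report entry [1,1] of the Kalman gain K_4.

K[1,1] = 0.5840

step 1: x^-=[-1.4866, -1.5561]  P^-=[0.9389 0.2124; 0.2124 1.8148]  S=[1.5976 0.4988; 0.4988 2.4437]  K=[0.6066 -0.0138; 0.0261 0.7425]  nu=[5.3778, 0.8553]  x^+=[1.7639, -0.7807]  P^+=[0.3589 -0.0122; -0.0122 0.4470]
step 2: x^-=[1.7798, -0.6841]  P^-=[0.5286 0.0631; 0.0631 0.9843]  S=[1.1444 0.2325; 0.2325 1.5937]  K=[0.4698 -0.0090; 0.0245 0.6164]  nu=[-5.2346, -0.0327]  x^+=[-0.6790, -0.8326]  P^+=[0.2778 -0.0085; -0.0085 0.3710]
step 3: x^-=[-0.7644, -1.0625]  P^-=[0.4411 0.0506; 0.0506 0.8800]  S=[1.0529 0.2032; 0.2032 1.4877]  K=[0.4255 -0.0063; 0.0261 0.5900]  nu=[-1.1487, -1.4317]  x^+=[-1.2441, -1.9372]  P^+=[0.2516 -0.0065; -0.0065 0.3552]
step 4: x^-=[-1.4295, -2.4282]  P^-=[0.4129 0.0481; 0.0481 0.8584]  S=[1.0238 0.1966; 0.1966 1.4657]  K=[0.4094 -0.0052; 0.0270 0.5840]  nu=[1.9366, -0.8460]  x^+=[-0.6322, -2.8700]  P^+=[0.2420 -0.0058; -0.0058 0.3515]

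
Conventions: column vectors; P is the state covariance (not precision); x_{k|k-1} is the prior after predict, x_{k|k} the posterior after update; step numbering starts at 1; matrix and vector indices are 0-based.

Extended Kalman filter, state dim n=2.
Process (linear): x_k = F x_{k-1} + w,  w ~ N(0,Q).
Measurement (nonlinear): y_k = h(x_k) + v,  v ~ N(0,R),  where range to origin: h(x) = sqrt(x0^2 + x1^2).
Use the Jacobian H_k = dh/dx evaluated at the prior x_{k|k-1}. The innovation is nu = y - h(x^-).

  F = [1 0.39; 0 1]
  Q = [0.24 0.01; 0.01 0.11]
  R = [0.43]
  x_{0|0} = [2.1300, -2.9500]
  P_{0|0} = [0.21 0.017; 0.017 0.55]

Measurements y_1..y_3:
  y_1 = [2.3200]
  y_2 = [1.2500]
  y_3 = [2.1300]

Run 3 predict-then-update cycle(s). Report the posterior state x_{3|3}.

step 1: x^-=[0.9795, -2.9500]  P^-=[0.5469 0.2415; 0.2415 0.6600]  H_jac=[0.3151 -0.9491]  S=[0.9343]  K=[-0.0609; -0.5890]  nu=[-0.7884]  x^+=[1.0275, -2.4857]  P^+=[0.5435 0.2080; 0.2080 0.3359]
step 2: x^-=[0.0581, -2.4857]  P^-=[0.9968 0.3490; 0.3490 0.4459]  H_jac=[0.0233 -0.9997]  S=[0.8599]  K=[-0.3787; -0.5089]  nu=[-1.2364]  x^+=[0.5263, -1.8565]  P^+=[0.8735 0.1833; 0.1833 0.2232]
step 3: x^-=[-0.1978, -1.8565]  P^-=[1.2904 0.2803; 0.2803 0.3332]  H_jac=[-0.1059 -0.9944]  S=[0.8330]  K=[-0.4987; -0.4334]  nu=[0.2630]  x^+=[-0.3289, -1.9705]  P^+=[1.0832 0.1003; 0.1003 0.1767]

x_post = [-0.3289, -1.9705]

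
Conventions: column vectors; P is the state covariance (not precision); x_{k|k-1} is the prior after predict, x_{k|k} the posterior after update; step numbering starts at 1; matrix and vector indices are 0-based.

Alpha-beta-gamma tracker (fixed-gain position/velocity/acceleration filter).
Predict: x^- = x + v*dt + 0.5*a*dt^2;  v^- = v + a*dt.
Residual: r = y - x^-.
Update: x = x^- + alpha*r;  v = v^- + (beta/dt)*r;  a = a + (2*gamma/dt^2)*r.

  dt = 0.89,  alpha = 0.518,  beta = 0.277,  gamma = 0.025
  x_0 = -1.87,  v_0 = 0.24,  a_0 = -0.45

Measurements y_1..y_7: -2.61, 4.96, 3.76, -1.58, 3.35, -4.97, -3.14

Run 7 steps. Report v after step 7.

step 1: x_pred=-1.8346  r=-0.7754  x^+=-2.2363  v^+=-0.4018  a^+=-0.4989
step 2: x_pred=-2.7915  r=7.7515  x^+=1.2238  v^+=1.5667  a^+=-0.0096
step 3: x_pred=2.6143  r=1.1457  x^+=3.2078  v^+=1.9147  a^+=0.0627
step 4: x_pred=4.9366  r=-6.5166  x^+=1.5610  v^+=-0.0578  a^+=-0.3487
step 5: x_pred=1.3715  r=1.9785  x^+=2.3964  v^+=0.2477  a^+=-0.2238
step 6: x_pred=2.5282  r=-7.4982  x^+=-1.3559  v^+=-2.2852  a^+=-0.6971
step 7: x_pred=-3.6658  r=0.5258  x^+=-3.3934  v^+=-2.7420  a^+=-0.6639

v_post = -2.7420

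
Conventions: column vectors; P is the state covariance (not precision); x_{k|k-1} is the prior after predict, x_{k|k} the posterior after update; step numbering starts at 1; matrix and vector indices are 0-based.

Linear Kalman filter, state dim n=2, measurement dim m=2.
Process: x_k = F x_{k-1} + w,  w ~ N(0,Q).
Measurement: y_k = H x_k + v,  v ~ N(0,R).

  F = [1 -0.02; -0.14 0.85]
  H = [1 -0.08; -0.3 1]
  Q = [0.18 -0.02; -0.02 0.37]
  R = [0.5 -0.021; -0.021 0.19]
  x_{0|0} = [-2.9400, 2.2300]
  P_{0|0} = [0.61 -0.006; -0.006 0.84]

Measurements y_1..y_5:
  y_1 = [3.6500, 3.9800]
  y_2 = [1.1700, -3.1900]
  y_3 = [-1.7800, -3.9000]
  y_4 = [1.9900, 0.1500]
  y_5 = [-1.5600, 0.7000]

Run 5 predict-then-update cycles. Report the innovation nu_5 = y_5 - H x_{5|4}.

innov = [-2.3324, 1.4403]

step 1: x^-=[-2.9846, 2.3071]  P^-=[0.7906 -0.1248; -0.1248 0.9903]  S=[1.3169 -0.4652; -0.4652 1.3263]  K=[0.5839 -0.0681; 0.1356 0.8224]  nu=[6.8192, 0.7775]  x^+=[0.9438, 3.8712]  P^+=[0.2985 0.0643; 0.0643 0.1727]
step 2: x^-=[0.8664, 3.1584]  P^-=[0.4760 -0.0099; -0.0099 0.4853]  S=[0.9807 -0.2127; -0.2127 0.7241]  K=[0.4704 -0.0726; 0.1032 0.7047]  nu=[0.5563, -6.0885]  x^+=[1.5703, -1.0746]  P^+=[0.2406 0.0485; 0.0485 0.1463]
step 3: x^-=[1.5917, -1.1332]  P^-=[0.4187 -0.0148; -0.0148 0.4689]  S=[0.9241 -0.1993; -0.1993 0.7054]  K=[0.4382 -0.0753; 0.0938 0.6974]  nu=[-3.4624, -2.2893]  x^+=[0.2469, -3.0546]  P^+=[0.2242 0.0437; 0.0437 0.1437]
step 4: x^-=[0.3080, -2.6310]  P^-=[0.4025 -0.0165; -0.0165 0.4678]  S=[0.9081 -0.1961; -0.1961 0.7039]  K=[0.4283 -0.0757; 0.0911 0.6970]  nu=[1.4715, 2.8734]  x^+=[0.7208, -0.4943]  P^+=[0.2191 0.0424; 0.0424 0.1432]
step 5: x^-=[0.7307, -0.5211]  P^-=[0.3975 -0.0170; -0.0170 0.4677]  S=[0.9032 -0.1951; -0.1951 0.7037]  K=[0.4252 -0.0757; 0.0903 0.6969]  nu=[-2.3324, 1.4403]  x^+=[-0.3702, 0.2721]  P^+=[0.2176 0.0420; 0.0420 0.1431]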